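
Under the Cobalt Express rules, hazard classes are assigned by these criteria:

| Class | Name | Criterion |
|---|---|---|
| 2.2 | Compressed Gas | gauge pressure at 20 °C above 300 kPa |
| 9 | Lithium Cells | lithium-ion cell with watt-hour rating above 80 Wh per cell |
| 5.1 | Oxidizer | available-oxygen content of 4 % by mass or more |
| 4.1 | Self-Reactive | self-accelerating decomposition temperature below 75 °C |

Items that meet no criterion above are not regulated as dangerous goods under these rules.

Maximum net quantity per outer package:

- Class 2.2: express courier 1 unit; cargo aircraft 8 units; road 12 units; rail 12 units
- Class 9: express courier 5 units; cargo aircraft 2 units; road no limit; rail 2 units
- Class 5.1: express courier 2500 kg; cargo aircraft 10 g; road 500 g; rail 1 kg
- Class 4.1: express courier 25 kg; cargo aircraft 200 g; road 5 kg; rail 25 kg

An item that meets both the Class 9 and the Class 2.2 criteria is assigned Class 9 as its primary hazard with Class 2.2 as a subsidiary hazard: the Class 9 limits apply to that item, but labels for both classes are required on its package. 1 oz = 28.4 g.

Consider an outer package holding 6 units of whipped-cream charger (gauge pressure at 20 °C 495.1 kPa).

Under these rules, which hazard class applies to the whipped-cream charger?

Class 2.2

With gauge pressure at 20 °C 495.1 kPa (> 300 kPa), the whipped-cream charger falls in Class 2.2.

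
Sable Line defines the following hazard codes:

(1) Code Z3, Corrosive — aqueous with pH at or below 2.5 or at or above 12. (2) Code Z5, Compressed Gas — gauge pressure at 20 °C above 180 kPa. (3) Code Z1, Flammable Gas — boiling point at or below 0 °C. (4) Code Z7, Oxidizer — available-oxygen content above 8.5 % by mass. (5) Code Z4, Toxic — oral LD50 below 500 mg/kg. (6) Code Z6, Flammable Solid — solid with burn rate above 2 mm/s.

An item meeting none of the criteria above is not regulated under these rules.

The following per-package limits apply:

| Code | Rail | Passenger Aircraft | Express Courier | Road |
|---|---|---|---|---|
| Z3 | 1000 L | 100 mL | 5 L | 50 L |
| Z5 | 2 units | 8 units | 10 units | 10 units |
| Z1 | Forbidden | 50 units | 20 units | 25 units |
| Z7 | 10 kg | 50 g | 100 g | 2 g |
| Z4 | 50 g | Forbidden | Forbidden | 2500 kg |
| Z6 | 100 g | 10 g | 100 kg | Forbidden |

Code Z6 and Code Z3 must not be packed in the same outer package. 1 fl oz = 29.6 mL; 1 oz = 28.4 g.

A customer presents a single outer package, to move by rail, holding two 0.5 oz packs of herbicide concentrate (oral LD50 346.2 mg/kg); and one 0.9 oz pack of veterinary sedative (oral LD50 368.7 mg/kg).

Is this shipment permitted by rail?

No

Oral LD50 346.2 mg/kg meets the Code Z4 criterion (Toxic), so the herbicide concentrate is Code Z4.
With oral LD50 368.7 mg/kg (< 500 mg/kg), the veterinary sedative falls in Code Z4.
Total Code Z4: (two 0.5 oz packs = 28.4 g) + (one 0.9 oz pack = 25.56 g) = 53.96 g.
53.96 g > 50 g (rail limit, Code Z4) — over the limit.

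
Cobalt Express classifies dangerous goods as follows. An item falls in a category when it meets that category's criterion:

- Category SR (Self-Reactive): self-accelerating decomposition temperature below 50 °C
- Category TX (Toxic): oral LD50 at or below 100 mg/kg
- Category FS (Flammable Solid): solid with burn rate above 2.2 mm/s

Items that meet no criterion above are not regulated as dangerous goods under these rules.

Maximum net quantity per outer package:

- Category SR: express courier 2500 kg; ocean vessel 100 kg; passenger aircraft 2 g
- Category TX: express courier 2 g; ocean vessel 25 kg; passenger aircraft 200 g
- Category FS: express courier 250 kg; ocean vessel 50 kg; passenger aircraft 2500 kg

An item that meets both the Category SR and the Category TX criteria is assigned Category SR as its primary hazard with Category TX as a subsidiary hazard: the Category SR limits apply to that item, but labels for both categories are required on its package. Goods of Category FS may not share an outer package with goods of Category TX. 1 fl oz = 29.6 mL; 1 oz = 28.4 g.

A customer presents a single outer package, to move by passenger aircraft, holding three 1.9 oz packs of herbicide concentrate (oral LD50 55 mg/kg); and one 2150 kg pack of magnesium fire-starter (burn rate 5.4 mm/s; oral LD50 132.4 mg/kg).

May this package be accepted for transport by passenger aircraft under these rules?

With oral LD50 55 mg/kg (≤ 100 mg/kg), the herbicide concentrate falls in Category TX.
With burn rate 5.4 mm/s (> 2.2 mm/s), the magnesium fire-starter falls in Category FS.
Category FS quantity: 2150 kg.
2150 kg ≤ 2500 kg (passenger aircraft limit, Category FS) — within limit.
Category TX quantity: three 1.9 oz packs = 161.88 g.
That is within the Category TX passenger aircraft limit of 200 g.
Category FS and Category TX may not share an outer package.

No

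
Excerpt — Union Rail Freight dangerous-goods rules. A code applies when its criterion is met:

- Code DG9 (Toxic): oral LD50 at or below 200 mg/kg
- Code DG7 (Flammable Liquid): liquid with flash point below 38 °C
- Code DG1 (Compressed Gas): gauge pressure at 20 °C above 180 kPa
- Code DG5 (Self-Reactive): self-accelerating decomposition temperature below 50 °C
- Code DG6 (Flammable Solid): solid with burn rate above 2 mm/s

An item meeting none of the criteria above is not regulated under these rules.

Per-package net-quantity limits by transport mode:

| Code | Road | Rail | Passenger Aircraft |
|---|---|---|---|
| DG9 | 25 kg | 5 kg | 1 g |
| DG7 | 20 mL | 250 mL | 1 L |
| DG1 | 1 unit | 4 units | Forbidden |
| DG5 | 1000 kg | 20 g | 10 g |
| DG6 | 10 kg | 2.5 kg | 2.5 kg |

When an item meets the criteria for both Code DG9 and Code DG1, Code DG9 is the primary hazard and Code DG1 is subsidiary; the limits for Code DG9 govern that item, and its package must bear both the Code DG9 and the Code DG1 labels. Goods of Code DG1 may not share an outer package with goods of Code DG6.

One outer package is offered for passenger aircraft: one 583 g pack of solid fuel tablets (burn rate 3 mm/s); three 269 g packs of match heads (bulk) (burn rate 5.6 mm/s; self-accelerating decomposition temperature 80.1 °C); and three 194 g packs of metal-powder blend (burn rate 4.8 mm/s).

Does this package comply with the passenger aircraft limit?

Yes

Solid fuel tablets: burn rate 3 mm/s > 2 mm/s → Code DG6 (Flammable Solid).
Match heads (bulk): burn rate 5.6 mm/s > 2 mm/s → Code DG6 (Flammable Solid).
Metal-powder blend: burn rate 4.8 mm/s > 2 mm/s → Code DG6 (Flammable Solid).
Code DG6 net quantity: 583 g + (three 269 g packs = 807 g) + (three 194 g packs = 582 g) = 1.972 kg.
1.972 kg ≤ 2.5 kg (passenger aircraft limit, Code DG6) — within limit.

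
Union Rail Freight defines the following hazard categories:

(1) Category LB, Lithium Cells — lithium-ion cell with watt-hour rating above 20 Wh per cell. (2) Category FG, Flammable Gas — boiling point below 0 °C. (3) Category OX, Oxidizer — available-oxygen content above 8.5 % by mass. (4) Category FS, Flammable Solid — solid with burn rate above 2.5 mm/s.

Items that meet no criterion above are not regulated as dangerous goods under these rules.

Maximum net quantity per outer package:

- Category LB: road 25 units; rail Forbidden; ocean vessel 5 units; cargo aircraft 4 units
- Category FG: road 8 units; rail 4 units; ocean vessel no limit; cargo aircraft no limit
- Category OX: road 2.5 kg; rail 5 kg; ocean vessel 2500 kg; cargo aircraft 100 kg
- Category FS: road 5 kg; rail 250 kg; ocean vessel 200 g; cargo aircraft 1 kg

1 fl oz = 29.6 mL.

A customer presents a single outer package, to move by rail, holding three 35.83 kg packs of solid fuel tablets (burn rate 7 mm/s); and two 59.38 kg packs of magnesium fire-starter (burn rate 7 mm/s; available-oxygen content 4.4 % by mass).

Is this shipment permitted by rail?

Yes

Burn rate 7 mm/s meets the Category FS criterion (Flammable Solid), so the solid fuel tablets are Category FS.
With burn rate 7 mm/s (> 2.5 mm/s), the magnesium fire-starter falls in Category FS.
Total Category FS: (three 35.83 kg packs = 107.49 kg) + (two 59.38 kg packs = 118.76 kg) = 226.25 kg.
226.25 kg is within the rail limit of 250 kg for Category FS.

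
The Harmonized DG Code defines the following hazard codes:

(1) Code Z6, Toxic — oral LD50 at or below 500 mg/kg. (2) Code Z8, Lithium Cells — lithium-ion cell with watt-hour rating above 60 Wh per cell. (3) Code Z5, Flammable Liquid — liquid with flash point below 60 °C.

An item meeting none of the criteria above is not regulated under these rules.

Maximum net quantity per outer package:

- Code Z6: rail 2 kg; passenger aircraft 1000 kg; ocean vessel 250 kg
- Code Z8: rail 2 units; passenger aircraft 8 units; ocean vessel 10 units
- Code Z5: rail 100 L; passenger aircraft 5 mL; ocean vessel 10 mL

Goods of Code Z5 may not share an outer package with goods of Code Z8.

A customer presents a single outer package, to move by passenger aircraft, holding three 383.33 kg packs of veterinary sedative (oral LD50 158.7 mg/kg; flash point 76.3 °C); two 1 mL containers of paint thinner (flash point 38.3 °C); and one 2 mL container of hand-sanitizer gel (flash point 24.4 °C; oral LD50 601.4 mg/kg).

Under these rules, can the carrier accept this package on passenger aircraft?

No

With oral LD50 158.7 mg/kg (≤ 500 mg/kg), the veterinary sedative falls in Code Z6.
With flash point 38.3 °C (< 60 °C), the paint thinner falls in Code Z5.
With flash point 24.4 °C (< 60 °C), the hand-sanitizer gel falls in Code Z5.
Code Z5 net quantity: (two 1 mL containers = 2 mL) + 2 mL = 4 mL.
That is within the Code Z5 passenger aircraft limit of 5 mL.
Code Z6 quantity: three 383.33 kg packs = 1149.99 kg.
1149.99 kg > 1000 kg (passenger aircraft limit, Code Z6) — over the limit.
The segregation rule (Code Z5 with Code Z8) does not apply to Code Z5 with Code Z6.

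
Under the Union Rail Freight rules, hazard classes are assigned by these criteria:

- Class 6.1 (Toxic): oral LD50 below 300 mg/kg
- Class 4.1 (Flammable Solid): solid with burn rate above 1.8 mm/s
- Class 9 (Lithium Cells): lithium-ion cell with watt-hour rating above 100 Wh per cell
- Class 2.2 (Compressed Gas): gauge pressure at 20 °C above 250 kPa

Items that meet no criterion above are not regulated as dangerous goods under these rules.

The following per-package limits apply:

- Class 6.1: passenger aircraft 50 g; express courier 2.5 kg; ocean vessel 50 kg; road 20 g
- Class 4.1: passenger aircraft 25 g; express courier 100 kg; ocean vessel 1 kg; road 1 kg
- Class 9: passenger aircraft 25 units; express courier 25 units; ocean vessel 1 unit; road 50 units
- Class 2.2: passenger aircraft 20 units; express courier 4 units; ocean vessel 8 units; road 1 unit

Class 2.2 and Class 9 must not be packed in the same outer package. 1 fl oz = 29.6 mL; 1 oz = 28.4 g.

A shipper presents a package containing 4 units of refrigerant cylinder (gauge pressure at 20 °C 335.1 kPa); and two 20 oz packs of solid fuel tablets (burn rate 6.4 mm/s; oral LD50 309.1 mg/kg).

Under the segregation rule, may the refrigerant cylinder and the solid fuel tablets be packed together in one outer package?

Yes

Gauge pressure at 20 °C 335.1 kPa meets the Class 2.2 criterion (Compressed Gas), so the refrigerant cylinder is Class 2.2.
The solid fuel tablets have burn rate 6.4 mm/s, which is > 1.8 mm/s, so they are Class 4.1 (Flammable Solid).
No segregation rule bars Class 2.2 with Class 4.1.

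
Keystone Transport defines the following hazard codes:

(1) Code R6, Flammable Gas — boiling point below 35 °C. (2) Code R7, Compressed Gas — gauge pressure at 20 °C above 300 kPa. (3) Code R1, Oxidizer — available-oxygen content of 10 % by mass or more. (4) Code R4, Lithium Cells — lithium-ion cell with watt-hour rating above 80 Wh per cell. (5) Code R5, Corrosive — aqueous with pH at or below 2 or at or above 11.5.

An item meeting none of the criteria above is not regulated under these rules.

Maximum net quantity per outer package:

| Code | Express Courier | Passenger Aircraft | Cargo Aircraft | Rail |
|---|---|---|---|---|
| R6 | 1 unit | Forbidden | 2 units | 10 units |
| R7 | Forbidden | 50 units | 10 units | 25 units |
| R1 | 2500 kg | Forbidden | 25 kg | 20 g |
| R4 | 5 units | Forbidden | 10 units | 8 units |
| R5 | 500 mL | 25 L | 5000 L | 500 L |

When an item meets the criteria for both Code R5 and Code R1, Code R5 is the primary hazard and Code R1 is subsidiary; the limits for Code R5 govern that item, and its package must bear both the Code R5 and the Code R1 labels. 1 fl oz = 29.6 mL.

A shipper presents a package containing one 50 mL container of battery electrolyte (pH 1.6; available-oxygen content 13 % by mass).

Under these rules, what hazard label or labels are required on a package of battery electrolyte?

Code R1 and R5

The battery electrolyte has pH 1.6, which is ≤ 2, so it is Code R5 (Corrosive).
Battery electrolyte: available-oxygen content 13 % by mass ≥ 10 % by mass → Code R1 (Oxidizer).
By the precedence rule Code R5 is primary and Code R1 is subsidiary, and that rule requires both labels on the package.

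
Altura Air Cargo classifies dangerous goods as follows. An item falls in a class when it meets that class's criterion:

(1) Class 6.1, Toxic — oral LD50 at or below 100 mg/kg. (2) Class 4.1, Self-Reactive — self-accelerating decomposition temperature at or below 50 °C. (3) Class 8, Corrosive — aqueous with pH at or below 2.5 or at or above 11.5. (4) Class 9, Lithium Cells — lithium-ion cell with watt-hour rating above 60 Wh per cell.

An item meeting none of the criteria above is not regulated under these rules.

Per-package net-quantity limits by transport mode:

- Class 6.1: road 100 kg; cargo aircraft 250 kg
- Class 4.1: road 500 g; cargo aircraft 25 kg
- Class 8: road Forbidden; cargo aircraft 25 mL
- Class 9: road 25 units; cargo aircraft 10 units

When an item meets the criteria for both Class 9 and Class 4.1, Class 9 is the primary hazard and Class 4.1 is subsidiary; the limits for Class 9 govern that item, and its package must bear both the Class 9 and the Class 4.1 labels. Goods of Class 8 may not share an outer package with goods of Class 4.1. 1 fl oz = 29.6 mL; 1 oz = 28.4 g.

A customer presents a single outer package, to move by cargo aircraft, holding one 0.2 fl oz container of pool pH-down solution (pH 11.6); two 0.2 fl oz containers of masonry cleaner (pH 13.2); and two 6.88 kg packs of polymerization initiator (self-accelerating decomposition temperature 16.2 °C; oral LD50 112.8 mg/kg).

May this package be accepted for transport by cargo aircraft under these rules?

No

With pH 11.6 (≥ 11.5), the pool pH-down solution falls in Class 8.
With pH 13.2 (≥ 11.5), the masonry cleaner falls in Class 8.
The polymerization initiator has self-accelerating decomposition temperature 16.2 °C, which is ≤ 50 °C, so it is Class 4.1 (Self-Reactive).
Class 8 net quantity: (one 0.2 fl oz container = 5.92 mL) + (two 0.2 fl oz containers = 11.84 mL) = 17.76 mL.
17.76 mL ≤ 25 mL (cargo aircraft limit, Class 8) — within limit.
Class 4.1 quantity: two 6.88 kg packs = 13.76 kg.
13.76 kg ≤ 25 kg (cargo aircraft limit, Class 4.1) — within limit.
Class 8 and Class 4.1 may not share an outer package.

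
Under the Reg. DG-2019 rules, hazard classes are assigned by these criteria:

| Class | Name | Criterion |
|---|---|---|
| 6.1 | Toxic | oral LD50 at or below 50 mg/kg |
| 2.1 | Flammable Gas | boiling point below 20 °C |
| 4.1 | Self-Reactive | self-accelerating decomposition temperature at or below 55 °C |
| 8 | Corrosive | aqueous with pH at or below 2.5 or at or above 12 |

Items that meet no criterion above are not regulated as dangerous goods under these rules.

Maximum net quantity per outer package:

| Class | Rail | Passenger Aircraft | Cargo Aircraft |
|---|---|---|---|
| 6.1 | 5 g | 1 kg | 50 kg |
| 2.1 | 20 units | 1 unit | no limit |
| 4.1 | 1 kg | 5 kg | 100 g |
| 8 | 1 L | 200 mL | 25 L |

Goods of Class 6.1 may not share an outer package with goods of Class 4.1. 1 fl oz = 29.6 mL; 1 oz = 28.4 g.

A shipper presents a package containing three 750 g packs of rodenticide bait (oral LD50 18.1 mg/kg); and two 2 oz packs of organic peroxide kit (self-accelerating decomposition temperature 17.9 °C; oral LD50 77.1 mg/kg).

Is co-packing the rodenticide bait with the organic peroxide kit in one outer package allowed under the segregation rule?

No

Rodenticide bait: oral LD50 18.1 mg/kg ≤ 50 mg/kg → Class 6.1 (Toxic).
The organic peroxide kit has self-accelerating decomposition temperature 17.9 °C, which is ≤ 55 °C, so it is Class 4.1 (Self-Reactive).
Class 6.1 and Class 4.1 may not share an outer package.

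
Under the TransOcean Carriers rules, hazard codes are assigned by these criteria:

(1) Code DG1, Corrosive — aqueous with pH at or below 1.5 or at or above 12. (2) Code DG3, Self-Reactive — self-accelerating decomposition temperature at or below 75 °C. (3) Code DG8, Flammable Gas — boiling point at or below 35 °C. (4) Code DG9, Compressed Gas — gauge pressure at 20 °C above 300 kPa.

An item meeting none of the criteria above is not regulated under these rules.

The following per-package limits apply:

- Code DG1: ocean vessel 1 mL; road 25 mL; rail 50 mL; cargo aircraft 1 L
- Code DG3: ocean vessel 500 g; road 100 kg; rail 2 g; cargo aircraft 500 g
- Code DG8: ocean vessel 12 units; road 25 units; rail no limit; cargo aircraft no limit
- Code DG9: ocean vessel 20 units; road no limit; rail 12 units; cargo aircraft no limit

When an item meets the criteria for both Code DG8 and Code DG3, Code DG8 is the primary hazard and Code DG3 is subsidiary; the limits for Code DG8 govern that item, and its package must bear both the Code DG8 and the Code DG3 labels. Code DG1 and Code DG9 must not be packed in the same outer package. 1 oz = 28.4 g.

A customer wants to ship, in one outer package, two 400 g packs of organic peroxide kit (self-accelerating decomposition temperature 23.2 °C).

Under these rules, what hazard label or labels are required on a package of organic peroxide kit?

Organic peroxide kit: self-accelerating decomposition temperature 23.2 °C ≤ 75 °C → Code DG3 (Self-Reactive).
Only the Code DG3 label is required.

Code DG3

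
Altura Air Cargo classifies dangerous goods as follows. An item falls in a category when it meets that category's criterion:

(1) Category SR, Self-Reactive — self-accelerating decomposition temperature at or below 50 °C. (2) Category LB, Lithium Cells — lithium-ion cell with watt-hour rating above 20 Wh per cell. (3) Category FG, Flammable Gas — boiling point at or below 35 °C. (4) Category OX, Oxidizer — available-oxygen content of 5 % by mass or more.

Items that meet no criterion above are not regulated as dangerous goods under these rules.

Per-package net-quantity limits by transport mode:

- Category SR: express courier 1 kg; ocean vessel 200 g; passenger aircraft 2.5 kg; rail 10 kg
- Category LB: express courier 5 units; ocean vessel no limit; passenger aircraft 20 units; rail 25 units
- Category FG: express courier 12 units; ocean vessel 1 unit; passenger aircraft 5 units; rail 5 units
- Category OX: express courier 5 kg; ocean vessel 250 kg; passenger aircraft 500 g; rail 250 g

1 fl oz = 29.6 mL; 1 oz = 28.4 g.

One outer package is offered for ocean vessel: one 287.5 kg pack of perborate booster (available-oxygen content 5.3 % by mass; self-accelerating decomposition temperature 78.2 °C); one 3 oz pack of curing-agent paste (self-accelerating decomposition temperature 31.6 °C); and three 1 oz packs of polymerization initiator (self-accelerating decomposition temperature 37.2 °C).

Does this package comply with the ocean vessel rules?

With available-oxygen content 5.3 % by mass (≥ 5 % by mass), the perborate booster falls in Category OX.
Curing-agent paste: self-accelerating decomposition temperature 31.6 °C ≤ 50 °C → Category SR (Self-Reactive).
The polymerization initiator has self-accelerating decomposition temperature 37.2 °C, which is ≤ 50 °C, so it is Category SR (Self-Reactive).
Category SR net quantity: (one 3 oz pack = 85.2 g) + (three 1 oz packs = 85.2 g) = 170.4 g.
That is within the Category SR ocean vessel limit of 200 g.
Category OX quantity: 287.5 kg.
That exceeds the Category OX ocean vessel limit of 250 kg.

No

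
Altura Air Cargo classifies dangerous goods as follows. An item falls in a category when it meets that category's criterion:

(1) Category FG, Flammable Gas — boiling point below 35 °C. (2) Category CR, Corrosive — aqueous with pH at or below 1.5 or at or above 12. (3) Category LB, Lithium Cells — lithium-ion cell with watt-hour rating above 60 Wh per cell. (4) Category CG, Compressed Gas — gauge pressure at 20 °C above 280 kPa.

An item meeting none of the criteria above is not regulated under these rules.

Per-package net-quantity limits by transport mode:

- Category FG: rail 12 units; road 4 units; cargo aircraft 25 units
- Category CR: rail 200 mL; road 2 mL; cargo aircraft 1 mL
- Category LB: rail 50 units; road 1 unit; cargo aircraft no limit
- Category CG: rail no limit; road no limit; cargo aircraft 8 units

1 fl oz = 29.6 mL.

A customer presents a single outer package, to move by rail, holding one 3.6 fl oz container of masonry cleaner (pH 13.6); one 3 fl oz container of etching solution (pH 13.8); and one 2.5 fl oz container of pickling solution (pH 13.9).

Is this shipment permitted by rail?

No

Masonry cleaner: pH 13.6 ≥ 12 → Category CR (Corrosive).
The etching solution has pH 13.8, which is ≥ 12, so it is Category CR (Corrosive).
With pH 13.9 (≥ 12), the pickling solution falls in Category CR.
Category CR net quantity: (one 3.6 fl oz container = 106.56 mL) + (one 3 fl oz container = 88.8 mL) + (one 2.5 fl oz container = 74 mL) = 269.36 mL.
269.36 mL > 200 mL (rail limit, Category CR) — over the limit.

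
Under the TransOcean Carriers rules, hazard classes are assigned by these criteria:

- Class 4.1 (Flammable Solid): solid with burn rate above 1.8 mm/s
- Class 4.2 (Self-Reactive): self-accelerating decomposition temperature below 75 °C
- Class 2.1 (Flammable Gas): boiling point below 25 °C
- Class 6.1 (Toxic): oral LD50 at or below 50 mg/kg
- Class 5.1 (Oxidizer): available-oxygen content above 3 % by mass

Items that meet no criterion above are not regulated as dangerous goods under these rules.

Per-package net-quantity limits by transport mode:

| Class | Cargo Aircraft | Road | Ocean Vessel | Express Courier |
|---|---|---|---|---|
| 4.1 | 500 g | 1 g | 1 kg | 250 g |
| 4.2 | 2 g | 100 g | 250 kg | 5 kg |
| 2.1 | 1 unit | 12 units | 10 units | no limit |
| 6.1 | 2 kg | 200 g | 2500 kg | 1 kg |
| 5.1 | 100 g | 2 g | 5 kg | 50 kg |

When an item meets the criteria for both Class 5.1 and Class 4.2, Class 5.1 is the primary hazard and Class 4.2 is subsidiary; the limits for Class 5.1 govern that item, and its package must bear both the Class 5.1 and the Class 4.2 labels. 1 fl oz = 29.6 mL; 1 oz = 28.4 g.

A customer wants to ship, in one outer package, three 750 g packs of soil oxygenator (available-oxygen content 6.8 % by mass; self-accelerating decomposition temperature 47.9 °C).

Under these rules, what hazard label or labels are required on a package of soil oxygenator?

With available-oxygen content 6.8 % by mass (> 3 % by mass), the soil oxygenator falls in Class 5.1.
The soil oxygenator has self-accelerating decomposition temperature 47.9 °C, which is < 75 °C, so it is Class 4.2 (Self-Reactive).
By the precedence rule Class 5.1 is primary and Class 4.2 is subsidiary, and that rule requires both labels on the package.

Class 4.2 and 5.1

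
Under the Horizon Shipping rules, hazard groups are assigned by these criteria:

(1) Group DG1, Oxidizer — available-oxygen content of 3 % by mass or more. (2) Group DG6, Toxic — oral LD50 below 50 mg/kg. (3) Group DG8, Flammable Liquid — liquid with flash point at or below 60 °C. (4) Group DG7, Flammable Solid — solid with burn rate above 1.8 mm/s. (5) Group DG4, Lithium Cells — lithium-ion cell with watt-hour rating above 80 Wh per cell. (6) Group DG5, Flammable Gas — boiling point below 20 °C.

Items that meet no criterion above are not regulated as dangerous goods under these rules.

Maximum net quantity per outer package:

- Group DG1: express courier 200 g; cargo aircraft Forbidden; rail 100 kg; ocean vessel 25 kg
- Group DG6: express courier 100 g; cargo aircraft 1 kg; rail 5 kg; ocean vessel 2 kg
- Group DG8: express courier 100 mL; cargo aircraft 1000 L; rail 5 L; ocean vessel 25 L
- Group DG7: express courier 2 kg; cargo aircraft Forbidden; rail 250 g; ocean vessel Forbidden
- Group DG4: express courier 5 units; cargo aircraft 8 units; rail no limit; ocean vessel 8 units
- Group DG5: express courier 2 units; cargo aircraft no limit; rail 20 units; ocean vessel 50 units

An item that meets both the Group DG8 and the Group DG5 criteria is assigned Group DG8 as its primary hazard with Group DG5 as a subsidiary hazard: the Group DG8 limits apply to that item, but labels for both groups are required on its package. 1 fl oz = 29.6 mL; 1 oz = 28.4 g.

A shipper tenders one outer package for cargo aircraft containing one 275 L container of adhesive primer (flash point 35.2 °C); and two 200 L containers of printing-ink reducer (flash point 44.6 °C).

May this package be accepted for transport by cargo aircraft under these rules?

Flash point 35.2 °C meets the Group DG8 criterion (Flammable Liquid), so the adhesive primer is Group DG8.
Flash point 44.6 °C meets the Group DG8 criterion (Flammable Liquid), so the printing-ink reducer is Group DG8.
Group DG8 net quantity: 275 L + (two 200 L containers = 400 L) = 675 L.
That is within the Group DG8 cargo aircraft limit of 1000 L.

Yes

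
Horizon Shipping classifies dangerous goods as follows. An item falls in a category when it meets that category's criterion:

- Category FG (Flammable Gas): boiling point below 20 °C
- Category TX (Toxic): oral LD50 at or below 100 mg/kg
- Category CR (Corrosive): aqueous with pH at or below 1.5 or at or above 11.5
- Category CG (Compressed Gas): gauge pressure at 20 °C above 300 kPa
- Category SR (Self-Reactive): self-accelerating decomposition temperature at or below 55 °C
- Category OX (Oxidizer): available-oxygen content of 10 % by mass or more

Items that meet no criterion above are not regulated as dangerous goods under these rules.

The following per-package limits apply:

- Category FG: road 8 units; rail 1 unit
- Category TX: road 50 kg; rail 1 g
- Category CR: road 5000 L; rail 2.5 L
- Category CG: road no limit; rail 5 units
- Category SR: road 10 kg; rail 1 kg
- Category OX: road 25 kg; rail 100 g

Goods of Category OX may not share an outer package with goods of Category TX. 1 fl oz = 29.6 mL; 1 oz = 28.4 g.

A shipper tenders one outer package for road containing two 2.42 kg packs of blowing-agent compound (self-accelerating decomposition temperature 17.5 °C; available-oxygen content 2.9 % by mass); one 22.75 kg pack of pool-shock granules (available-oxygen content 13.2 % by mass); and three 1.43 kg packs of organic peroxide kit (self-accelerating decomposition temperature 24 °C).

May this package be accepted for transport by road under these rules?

The blowing-agent compound has self-accelerating decomposition temperature 17.5 °C, which is ≤ 55 °C, so it is Category SR (Self-Reactive).
The pool-shock granules have available-oxygen content 13.2 % by mass, which is ≥ 10 % by mass, so they are Category OX (Oxidizer).
The organic peroxide kit has self-accelerating decomposition temperature 24 °C, which is ≤ 55 °C, so it is Category SR (Self-Reactive).
Category SR net quantity: (two 2.42 kg packs = 4.84 kg) + (three 1.43 kg packs = 4.29 kg) = 9.13 kg.
9.13 kg ≤ 10 kg (road limit, Category SR) — within limit.
Category OX quantity: 22.75 kg.
That is within the Category OX road limit of 25 kg.
The segregation rule (Category OX with Category TX) does not apply to Category SR with Category OX.
Every hazard category is within its road limit and no segregation rule is violated.

Yes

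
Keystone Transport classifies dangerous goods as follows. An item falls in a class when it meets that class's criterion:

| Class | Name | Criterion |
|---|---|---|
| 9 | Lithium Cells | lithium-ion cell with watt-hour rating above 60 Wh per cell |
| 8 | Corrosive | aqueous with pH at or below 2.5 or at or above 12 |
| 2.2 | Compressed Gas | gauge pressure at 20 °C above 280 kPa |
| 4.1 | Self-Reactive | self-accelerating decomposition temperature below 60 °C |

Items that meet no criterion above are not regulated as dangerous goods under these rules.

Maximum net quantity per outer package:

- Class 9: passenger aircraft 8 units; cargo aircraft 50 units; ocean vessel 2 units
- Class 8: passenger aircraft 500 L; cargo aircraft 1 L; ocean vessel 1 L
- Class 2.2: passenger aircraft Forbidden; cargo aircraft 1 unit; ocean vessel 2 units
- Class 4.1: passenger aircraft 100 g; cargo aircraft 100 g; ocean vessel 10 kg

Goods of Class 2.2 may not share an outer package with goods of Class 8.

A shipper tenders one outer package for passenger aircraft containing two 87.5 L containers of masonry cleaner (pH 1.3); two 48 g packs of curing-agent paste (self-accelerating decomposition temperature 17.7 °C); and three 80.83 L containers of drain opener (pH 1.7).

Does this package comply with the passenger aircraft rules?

pH 1.3 meets the Class 8 criterion (Corrosive), so the masonry cleaner is Class 8.
With self-accelerating decomposition temperature 17.7 °C (< 60 °C), the curing-agent paste falls in Class 4.1.
Drain opener: pH 1.7 ≤ 2.5 → Class 8 (Corrosive).
Class 8 net quantity: (two 87.5 L containers = 175 L) + (three 80.83 L containers = 242.49 L) = 417.49 L.
That is within the Class 8 passenger aircraft limit of 500 L.
Class 4.1 quantity: two 48 g packs = 96 g.
96 g is within the passenger aircraft limit of 100 g for Class 4.1.
The segregation rule (Class 2.2 with Class 8) does not apply to Class 8 with Class 4.1.
Every hazard class is within its passenger aircraft limit and no segregation rule is violated.

Yes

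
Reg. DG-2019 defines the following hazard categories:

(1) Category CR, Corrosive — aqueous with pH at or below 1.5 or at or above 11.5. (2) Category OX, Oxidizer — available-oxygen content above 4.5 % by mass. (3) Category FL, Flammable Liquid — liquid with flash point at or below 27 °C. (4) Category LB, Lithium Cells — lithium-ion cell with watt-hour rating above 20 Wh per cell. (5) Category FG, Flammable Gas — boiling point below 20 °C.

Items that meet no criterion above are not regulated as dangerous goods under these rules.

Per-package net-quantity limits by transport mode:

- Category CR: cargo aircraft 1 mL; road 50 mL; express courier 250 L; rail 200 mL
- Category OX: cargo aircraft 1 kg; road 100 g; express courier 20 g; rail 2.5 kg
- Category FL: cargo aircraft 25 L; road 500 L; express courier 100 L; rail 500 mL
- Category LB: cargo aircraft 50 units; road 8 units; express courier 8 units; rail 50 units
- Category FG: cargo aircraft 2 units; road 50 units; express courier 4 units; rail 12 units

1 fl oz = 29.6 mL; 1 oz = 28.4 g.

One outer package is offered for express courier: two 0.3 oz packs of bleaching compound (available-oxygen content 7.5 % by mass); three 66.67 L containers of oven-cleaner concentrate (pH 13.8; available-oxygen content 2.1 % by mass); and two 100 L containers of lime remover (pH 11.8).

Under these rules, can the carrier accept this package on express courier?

The bleaching compound has available-oxygen content 7.5 % by mass, which is > 4.5 % by mass, so it is Category OX (Oxidizer).
pH 13.8 meets the Category CR criterion (Corrosive), so the oven-cleaner concentrate is Category CR.
The lime remover has pH 11.8, which is ≥ 11.5, so it is Category CR (Corrosive).
Category CR net quantity: (three 66.67 L containers = 200.01 L) + (two 100 L containers = 200 L) = 400.01 L.
400.01 L exceeds the express courier limit of 250 L for Category CR.
Category OX quantity: two 0.3 oz packs = 17.04 g.
17.04 g is within the express courier limit of 20 g for Category OX.

No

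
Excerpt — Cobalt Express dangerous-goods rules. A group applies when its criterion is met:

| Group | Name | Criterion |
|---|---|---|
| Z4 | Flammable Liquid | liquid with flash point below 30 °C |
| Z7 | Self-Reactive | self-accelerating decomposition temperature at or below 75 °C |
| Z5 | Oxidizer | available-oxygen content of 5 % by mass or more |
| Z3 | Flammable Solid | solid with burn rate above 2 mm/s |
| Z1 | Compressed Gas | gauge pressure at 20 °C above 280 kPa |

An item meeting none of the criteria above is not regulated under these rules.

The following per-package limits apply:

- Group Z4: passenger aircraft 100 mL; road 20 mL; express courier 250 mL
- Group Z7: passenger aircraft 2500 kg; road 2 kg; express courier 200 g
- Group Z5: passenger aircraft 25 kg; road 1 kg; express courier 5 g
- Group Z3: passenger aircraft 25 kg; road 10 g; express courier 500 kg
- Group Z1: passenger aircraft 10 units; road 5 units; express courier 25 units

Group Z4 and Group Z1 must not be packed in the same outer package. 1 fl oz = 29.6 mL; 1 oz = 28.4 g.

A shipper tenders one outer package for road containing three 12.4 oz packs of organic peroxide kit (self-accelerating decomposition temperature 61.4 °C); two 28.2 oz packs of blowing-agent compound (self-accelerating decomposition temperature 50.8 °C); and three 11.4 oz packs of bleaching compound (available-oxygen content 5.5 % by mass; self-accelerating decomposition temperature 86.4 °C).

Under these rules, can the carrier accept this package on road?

Organic peroxide kit: self-accelerating decomposition temperature 61.4 °C ≤ 75 °C → Group Z7 (Self-Reactive).
With self-accelerating decomposition temperature 50.8 °C (≤ 75 °C), the blowing-agent compound falls in Group Z7.
With available-oxygen content 5.5 % by mass (≥ 5 % by mass), the bleaching compound falls in Group Z5.
Group Z7 net quantity: (three 12.4 oz packs = 1056.48 g) + (two 28.2 oz packs = 1601.76 g) = 2658.24 g.
2658.24 g > 2 kg (road limit, Group Z7) — over the limit.
Group Z5 quantity: three 11.4 oz packs = 971.28 g.
971.28 g ≤ 1 kg (road limit, Group Z5) — within limit.
The segregation rule (Group Z4 with Group Z1) does not apply to Group Z7 with Group Z5.

No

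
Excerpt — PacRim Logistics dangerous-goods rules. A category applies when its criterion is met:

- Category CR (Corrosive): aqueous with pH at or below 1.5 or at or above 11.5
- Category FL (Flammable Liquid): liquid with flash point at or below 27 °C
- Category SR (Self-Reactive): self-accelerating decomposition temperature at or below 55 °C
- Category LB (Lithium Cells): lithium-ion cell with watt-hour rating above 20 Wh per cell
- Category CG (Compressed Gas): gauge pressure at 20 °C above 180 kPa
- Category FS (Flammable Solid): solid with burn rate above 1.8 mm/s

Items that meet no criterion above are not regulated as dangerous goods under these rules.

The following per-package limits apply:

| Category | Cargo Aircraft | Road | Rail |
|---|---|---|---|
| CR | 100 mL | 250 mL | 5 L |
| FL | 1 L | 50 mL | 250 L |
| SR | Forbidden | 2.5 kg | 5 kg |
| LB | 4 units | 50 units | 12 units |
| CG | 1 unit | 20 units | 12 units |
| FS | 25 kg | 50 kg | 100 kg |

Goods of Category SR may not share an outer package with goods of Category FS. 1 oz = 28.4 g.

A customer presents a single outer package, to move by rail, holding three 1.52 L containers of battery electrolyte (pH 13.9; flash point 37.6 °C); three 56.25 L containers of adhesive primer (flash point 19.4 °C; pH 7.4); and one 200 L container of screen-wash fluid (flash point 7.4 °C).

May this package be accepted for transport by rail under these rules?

pH 13.9 meets the Category CR criterion (Corrosive), so the battery electrolyte is Category CR.
With flash point 19.4 °C (≤ 27 °C), the adhesive primer falls in Category FL.
The screen-wash fluid has flash point 7.4 °C, which is ≤ 27 °C, so it is Category FL (Flammable Liquid).
Total Category FL: (three 56.25 L containers = 168.75 L) + 200 L = 368.75 L.
368.75 L > 250 L (rail limit, Category FL) — over the limit.
Category CR quantity: three 1.52 L containers = 4.56 L.
That is within the Category CR rail limit of 5 L.
The segregation rule (Category SR with Category FS) does not apply to Category FL with Category CR.

No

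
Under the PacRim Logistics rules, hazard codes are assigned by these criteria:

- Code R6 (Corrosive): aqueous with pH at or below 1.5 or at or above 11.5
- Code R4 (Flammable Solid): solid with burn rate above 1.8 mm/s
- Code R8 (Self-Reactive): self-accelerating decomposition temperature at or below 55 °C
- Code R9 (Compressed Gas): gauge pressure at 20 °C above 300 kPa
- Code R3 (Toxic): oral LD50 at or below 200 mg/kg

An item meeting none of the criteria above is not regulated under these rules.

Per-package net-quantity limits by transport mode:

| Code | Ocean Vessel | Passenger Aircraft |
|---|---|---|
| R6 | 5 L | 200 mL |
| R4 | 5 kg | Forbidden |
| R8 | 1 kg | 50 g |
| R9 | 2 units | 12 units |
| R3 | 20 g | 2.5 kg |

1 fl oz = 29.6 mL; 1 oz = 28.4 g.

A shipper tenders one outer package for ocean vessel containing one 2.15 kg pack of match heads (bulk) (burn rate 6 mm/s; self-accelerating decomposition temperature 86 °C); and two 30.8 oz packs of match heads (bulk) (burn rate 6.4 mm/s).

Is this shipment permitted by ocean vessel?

Match heads (bulk): burn rate 6 mm/s > 1.8 mm/s → Code R4 (Flammable Solid).
With burn rate 6.4 mm/s (> 1.8 mm/s), the match heads (bulk) fall in Code R4.
Code R4 net quantity: 2.15 kg + (two 30.8 oz packs = 1749.44 g) = 3899.44 g.
3899.44 g is within the ocean vessel limit of 5 kg for Code R4.

Yes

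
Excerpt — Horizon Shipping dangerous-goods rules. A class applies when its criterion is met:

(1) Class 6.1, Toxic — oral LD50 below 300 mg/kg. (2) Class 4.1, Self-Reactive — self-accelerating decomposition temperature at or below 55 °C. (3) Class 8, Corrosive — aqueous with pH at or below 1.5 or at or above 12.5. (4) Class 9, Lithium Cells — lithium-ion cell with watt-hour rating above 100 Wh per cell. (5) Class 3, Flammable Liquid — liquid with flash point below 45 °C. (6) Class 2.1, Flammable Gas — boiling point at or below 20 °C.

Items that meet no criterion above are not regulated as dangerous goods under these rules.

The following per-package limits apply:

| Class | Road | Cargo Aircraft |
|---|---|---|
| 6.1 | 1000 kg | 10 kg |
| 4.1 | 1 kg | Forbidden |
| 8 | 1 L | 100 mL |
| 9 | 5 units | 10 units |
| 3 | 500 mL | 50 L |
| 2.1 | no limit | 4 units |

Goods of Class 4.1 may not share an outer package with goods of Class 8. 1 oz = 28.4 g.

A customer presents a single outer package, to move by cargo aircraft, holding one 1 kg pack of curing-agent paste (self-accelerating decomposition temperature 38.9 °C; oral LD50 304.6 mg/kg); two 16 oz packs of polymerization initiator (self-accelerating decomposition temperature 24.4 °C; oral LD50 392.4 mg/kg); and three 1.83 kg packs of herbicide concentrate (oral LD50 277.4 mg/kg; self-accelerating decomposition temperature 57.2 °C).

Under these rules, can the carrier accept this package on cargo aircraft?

Self-accelerating decomposition temperature 38.9 °C meets the Class 4.1 criterion (Self-Reactive), so the curing-agent paste is Class 4.1.
Polymerization initiator: self-accelerating decomposition temperature 24.4 °C ≤ 55 °C → Class 4.1 (Self-Reactive).
Oral LD50 277.4 mg/kg meets the Class 6.1 criterion (Toxic), so the herbicide concentrate is Class 6.1.
Total Class 4.1: 1 kg + (two 16 oz packs = 908.8 g) = 1908.8 g.
Class 4.1 is Forbidden by cargo aircraft.
Class 6.1 quantity: three 1.83 kg packs = 5.49 kg.
5.49 kg ≤ 10 kg (cargo aircraft limit, Class 6.1) — within limit.
The segregation rule (Class 4.1 with Class 8) does not apply to Class 4.1 with Class 6.1.

No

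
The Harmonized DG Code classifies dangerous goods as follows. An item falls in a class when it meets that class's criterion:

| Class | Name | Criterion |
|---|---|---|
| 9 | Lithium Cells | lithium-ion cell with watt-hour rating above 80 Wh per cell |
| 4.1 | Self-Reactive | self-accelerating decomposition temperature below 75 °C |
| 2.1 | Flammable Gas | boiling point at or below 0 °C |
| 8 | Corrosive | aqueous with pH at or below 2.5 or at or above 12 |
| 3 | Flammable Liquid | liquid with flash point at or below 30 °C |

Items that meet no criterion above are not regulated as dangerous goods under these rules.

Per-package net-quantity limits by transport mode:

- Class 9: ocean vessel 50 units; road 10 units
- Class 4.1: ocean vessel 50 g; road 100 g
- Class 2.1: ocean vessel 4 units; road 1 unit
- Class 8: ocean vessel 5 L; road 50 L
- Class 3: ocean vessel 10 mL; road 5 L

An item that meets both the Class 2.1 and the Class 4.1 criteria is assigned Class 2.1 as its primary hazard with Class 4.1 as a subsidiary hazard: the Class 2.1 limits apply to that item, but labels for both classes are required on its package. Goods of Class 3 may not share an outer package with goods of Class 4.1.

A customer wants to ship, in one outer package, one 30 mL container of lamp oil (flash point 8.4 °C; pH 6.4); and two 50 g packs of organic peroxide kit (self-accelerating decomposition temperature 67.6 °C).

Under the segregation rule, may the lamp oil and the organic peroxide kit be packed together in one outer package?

With flash point 8.4 °C (≤ 30 °C), the lamp oil falls in Class 3.
Self-accelerating decomposition temperature 67.6 °C meets the Class 4.1 criterion (Self-Reactive), so the organic peroxide kit is Class 4.1.
Class 3 and Class 4.1 may not share an outer package.

No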